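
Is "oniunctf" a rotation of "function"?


Word: "function", Candidate: "oniunctf"
Method: check if candidate is substring of word+word
"functionfunction" contains "oniunctf"? No
Is rotation = No


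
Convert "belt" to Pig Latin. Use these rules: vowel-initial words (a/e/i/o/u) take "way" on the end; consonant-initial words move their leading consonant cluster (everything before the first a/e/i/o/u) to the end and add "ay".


Word: "belt"
Starts with consonant(s) → move to end, add 'ay'
Consonant cluster: "b"
Pig Latin = "eltbay"


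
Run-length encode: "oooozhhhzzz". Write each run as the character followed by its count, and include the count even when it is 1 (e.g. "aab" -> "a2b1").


String: "oooozhhhzzz"
Scanning for consecutive runs:
  'o' x 4
  'z' x 1
  'h' x 3
  'z' x 3
RLE = "o4z1h3z3"


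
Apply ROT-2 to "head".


Word: "head"
Shift: 2
Each letter → (letter + shift) mod 26:
  'h' (7) + 2 = 9 → 'j'
  'e' (4) + 2 = 6 → 'g'
  'a' (0) + 2 = 2 → 'c'
  'd' (3) + 2 = 5 → 'f'
Result = "jgcf"


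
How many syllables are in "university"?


Word: "university"
Syllable breakdown: u · ni · ver · si · ty
Counting: 5 parts
= 5 syllables


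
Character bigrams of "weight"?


Word: "weight" (length 6)
Number of bigrams = 6 - 2 + 1 = 5
  Position 0: "we"
  Position 1: "ei"
  Position 2: "ig"
  Position 3: "gh"
  Position 4: "ht"
Bigrams = "we", "ei", "ig", "gh", "ht"


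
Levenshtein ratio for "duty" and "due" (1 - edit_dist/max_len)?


Word 1: "duty" (length 4)
Word 2: "due" (length 3)
One optimal edit sequence:
  1. keep 'd'
  2. keep 'u'
  3. delete 't'  (+1)
  4. substitute 'y' -> 'e'  (+1)
Edit distance = 2
Max length = max(4, 3) = 4
Similarity = 1 - 2/4
= 0.5000


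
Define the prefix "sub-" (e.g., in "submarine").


Prefix: sub-
Example: submarine = sub- + marine
Meaning = under / below


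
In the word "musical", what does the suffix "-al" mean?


Suffix: -al
Example: musical (music + -al)
Meaning = relating to


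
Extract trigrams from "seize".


Word: "seize" (length 5)
Number of trigrams = 5 - 3 + 1 = 3
  Position 0: "sei"
  Position 1: "eiz"
  Position 2: "ize"
Trigrams = "sei", "eiz", "ize"


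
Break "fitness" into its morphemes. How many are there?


Word: "fitness"
Morphemes: fit + -ness
Each morpheme carries meaning
= 2 morphemes


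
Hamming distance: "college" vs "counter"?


Comparing character by character (same length = 7):
  Pos 0: 'c' vs 'c' =
  Pos 1: 'o' vs 'o' =
  Pos 2: 'l' vs 'u' !=
  Pos 3: 'l' vs 'n' !=
  Pos 4: 'e' vs 't' !=
  Pos 5: 'g' vs 'e' !=
  Pos 6: 'e' vs 'r' !=
Hamming distance = 5


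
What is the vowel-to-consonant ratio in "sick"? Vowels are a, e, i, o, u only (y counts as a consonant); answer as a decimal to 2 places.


Word: "sick"
Vowels (a,e,i,o,u): 1
Consonants: 3
Ratio = 1/3
= 0.33


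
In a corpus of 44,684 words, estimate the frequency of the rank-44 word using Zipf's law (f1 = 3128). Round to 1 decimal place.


Zipf's law: f(r) = f(1) / r
f(1) = 3128
f(44) = 3128 / 44
= 71.1 occurrences


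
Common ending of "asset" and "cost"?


Word 1: "asset"
Word 2: "cost"
Comparing from end:
  Pos -1: 't' == 't'
  Pos -2: 'e' != 's' (stop)
LCS = "t" (length 1)


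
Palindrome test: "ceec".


Word: "ceec"
Reversed: "ceec"
Forward == Backward? ceec == ceec
Palindrome = Yes


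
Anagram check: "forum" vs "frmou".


Word 1: "forum" → sorted: fmoru
Word 2: "frmou" → sorted: fmoru
Same letters? fmoru == fmoru
Anagram = Yes


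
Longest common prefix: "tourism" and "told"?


Word 1: "tourism"
Word 2: "told"
Comparing from start:
  Pos 0: 't' == 't'
  Pos 1: 'o' == 'o'
  Pos 2: 'u' != 'l' (stop)
LCP = "to" (length 2)


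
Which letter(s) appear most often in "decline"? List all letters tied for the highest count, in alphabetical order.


Word: "decline"
Letter counts:
  'c': 1
  'd': 1
  'e': 2
  'i': 1
  'l': 1
  'n': 1
Maximum count = 2
Most frequent = 'e' (2 times each)


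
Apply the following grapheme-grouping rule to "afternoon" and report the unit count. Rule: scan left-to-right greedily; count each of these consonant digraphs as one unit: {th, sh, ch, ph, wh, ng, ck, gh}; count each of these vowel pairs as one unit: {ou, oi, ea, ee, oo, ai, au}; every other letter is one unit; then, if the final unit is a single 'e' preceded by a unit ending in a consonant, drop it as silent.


Word: "afternoon" (9 letters)
Left-to-right scan:
  1. 'a' (letter)
  2. 'f' (letter)
  3. 't' (letter)
  4. 'e' (letter)
  5. 'r' (letter)
  6. 'n' (letter)
  7. 'oo' (vowel-pair)
  8. 'n' (letter)
Units from scan: 8
Sound units = 8 units


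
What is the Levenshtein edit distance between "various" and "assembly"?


Word 1: "various" (length 7)
Word 2: "assembly" (length 8)
One optimal edit sequence (insert/delete/substitute each cost 1):
  1. insert 'a'  (+1)
  2. substitute 'v' -> 's'  (+1)
  3. substitute 'a' -> 's'  (+1)
  4. substitute 'r' -> 'e'  (+1)
  5. substitute 'i' -> 'm'  (+1)
  6. substitute 'o' -> 'b'  (+1)
  7. substitute 'u' -> 'l'  (+1)
  8. substitute 's' -> 'y'  (+1)
Total edit operations: 8
Edit distance = 8


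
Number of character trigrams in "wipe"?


Word: "wipe" (length 4)
Number of 3-grams = length - 3 + 1 = 4 - 3 + 1
= 2


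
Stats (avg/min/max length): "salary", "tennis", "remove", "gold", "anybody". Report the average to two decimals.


Lengths: "salary"=6, "tennis"=6, "remove"=6, "gold"=4, "anybody"=7
Sum = 29, Count = 5
Average = 29/5 = 5.80
= avg=5.80, min=4, max=7


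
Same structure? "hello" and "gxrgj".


Pattern of "hello": [0, 1, 2, 2, 3]
Pattern of "gxrgj": [0, 1, 2, 0, 3]
Patterns do not match
Same pattern = No


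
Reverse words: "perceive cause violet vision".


Original: "perceive cause violet vision"
Words (1..n): perceive | cause | violet | vision
Reversed (n..1): vision | violet | cause | perceive
Result = "vision violet cause perceive"


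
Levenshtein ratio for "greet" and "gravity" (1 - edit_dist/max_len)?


Word 1: "greet" (length 5)
Word 2: "gravity" (length 7)
One optimal edit sequence:
  1. keep 'g'
  2. keep 'r'
  3. insert 'a'  (+1)
  4. substitute 'e' -> 'v'  (+1)
  5. substitute 'e' -> 'i'  (+1)
  6. keep 't'
  7. insert 'y'  (+1)
Edit distance = 4
Max length = max(5, 7) = 7
Similarity = 1 - 4/7
= 0.4286


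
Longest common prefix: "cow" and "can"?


Word 1: "cow"
Word 2: "can"
Comparing from start:
  Pos 0: 'c' == 'c'
  Pos 1: 'o' != 'a' (stop)
LCP = "c" (length 1)


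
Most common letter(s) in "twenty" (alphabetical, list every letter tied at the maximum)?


Word: "twenty"
Letter counts:
  'e': 1
  'n': 1
  't': 2
  'w': 1
  'y': 1
Maximum count = 2
Most frequent = 't' (2 times each)


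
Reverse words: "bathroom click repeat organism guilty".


Original: "bathroom click repeat organism guilty"
Words (1..n): bathroom | click | repeat | organism | guilty
Reversed (n..1): guilty | organism | repeat | click | bathroom
Result = "guilty organism repeat click bathroom"


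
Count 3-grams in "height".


Word: "height" (length 6)
Number of 3-grams = length - 3 + 1 = 6 - 3 + 1
= 4


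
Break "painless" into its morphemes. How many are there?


Word: "painless"
Morphemes: pain + -less
Each morpheme carries meaning
= 2 morphemes


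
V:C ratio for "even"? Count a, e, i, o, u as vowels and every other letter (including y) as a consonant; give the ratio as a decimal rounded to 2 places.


Word: "even"
Vowels (a,e,i,o,u): 2
Consonants: 2
Ratio = 2/2
= 1.00


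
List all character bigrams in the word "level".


Word: "level" (length 5)
Number of bigrams = 5 - 2 + 1 = 4
  Position 0: "le"
  Position 1: "ev"
  Position 2: "ve"
  Position 3: "el"
Bigrams = "le", "ev", "ve", "el"


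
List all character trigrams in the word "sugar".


Word: "sugar" (length 5)
Number of trigrams = 5 - 3 + 1 = 3
  Position 0: "sug"
  Position 1: "uga"
  Position 2: "gar"
Trigrams = "sug", "uga", "gar"


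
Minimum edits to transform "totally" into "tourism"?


Word 1: "totally" (length 7)
Word 2: "tourism" (length 7)
One optimal edit sequence (insert/delete/substitute each cost 1):
  1. keep 't'
  2. keep 'o'
  3. substitute 't' -> 'u'  (+1)
  4. substitute 'a' -> 'r'  (+1)
  5. substitute 'l' -> 'i'  (+1)
  6. substitute 'l' -> 's'  (+1)
  7. substitute 'y' -> 'm'  (+1)
Total edit operations: 5
Edit distance = 5


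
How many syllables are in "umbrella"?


Word: "umbrella"
Syllable breakdown: um-brel-la
Counting: 3 parts
= 3 syllables


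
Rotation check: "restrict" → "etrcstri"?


Word: "restrict", Candidate: "etrcstri"
Method: check if candidate is substring of word+word
"restrictrestrict" contains "etrcstri"? No
Is rotation = No


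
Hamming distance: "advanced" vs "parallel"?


Comparing character by character (same length = 8):
  Pos 0: 'a' vs 'p' !=
  Pos 1: 'd' vs 'a' !=
  Pos 2: 'v' vs 'r' !=
  Pos 3: 'a' vs 'a' =
  Pos 4: 'n' vs 'l' !=
  Pos 5: 'c' vs 'l' !=
  Pos 6: 'e' vs 'e' =
  Pos 7: 'd' vs 'l' !=
Hamming distance = 6


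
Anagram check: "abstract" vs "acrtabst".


Word 1: "abstract" → sorted: aabcrstt
Word 2: "acrtabst" → sorted: aabcrstt
Same letters? aabcrstt == aabcrstt
Anagram = Yes


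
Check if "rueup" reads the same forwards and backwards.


Word: "rueup"
Reversed: "pueur"
Forward == Backward? rueup != pueur
Palindrome = No


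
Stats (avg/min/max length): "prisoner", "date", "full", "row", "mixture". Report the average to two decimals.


Lengths: "prisoner"=8, "date"=4, "full"=4, "row"=3, "mixture"=7
Sum = 26, Count = 5
Average = 26/5 = 5.20
= avg=5.20, min=3, max=8


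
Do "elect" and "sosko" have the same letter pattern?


Pattern of "elect": [0, 1, 0, 2, 3]
Pattern of "sosko": [0, 1, 0, 2, 1]
Patterns do not match
Same pattern = No


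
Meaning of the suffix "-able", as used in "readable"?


Suffix: -able
Example: readable (read + -able)
Meaning = capable of


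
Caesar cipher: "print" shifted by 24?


Word: "print"
Shift: 24
Each letter → (letter + shift) mod 26:
  'p' (15) + 24 = 13 → 'n'
  'r' (17) + 24 = 15 → 'p'
  'i' (8) + 24 = 6 → 'g'
  'n' (13) + 24 = 11 → 'l'
  't' (19) + 24 = 17 → 'r'
Result = "npglr"


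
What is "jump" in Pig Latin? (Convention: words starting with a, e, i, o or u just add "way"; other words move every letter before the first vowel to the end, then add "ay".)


Word: "jump"
Starts with consonant(s) → move to end, add 'ay'
Consonant cluster: "j"
Pig Latin = "umpjay"


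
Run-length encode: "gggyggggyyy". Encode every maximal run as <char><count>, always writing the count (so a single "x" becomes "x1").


String: "gggyggggyyy"
Scanning for consecutive runs:
  'g' x 3
  'y' x 1
  'g' x 4
  'y' x 3
RLE = "g3y1g4y3"


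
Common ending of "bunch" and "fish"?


Word 1: "bunch"
Word 2: "fish"
Comparing from end:
  Pos -1: 'h' == 'h'
  Pos -2: 'c' != 's' (stop)
LCS = "h" (length 1)


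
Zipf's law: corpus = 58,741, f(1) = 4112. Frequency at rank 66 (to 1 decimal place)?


Zipf's law: f(r) = f(1) / r
f(1) = 4112
f(66) = 4112 / 66
= 62.3 occurrences


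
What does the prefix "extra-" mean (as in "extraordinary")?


Prefix: extra-
As in: extraordinary -> extra- + ordinary
Meaning = beyond


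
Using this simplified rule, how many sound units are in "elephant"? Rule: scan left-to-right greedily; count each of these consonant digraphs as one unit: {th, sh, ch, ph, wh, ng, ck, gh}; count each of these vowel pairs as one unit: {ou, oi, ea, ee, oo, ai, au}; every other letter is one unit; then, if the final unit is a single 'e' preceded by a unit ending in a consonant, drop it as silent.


Word: "elephant" (8 letters)
Left-to-right scan:
  1. 'e' (letter)
  2. 'l' (letter)
  3. 'e' (letter)
  4. 'ph' (digraph)
  5. 'a' (letter)
  6. 'n' (letter)
  7. 't' (letter)
Units from scan: 7
Sound units = 7 units


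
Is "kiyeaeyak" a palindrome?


Word: "kiyeaeyak"
Reversed: "kayeaeyik"
Forward == Backward? kiyeaeyak != kayeaeyik
Palindrome = No


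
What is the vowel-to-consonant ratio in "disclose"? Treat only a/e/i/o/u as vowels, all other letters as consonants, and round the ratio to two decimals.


Word: "disclose"
Vowels (a,e,i,o,u): 3
Consonants: 5
Ratio = 3/5
= 0.60


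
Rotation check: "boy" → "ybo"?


Word: "boy", Candidate: "ybo"
Method: check if candidate is substring of word+word
"boyboy" contains "ybo"? Yes
Is rotation = Yes


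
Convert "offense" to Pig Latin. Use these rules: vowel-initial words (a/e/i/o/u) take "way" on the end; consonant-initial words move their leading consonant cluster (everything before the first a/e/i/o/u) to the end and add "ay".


Word: "offense"
Starts with vowel → add 'way'
Pig Latin = "offenseway"


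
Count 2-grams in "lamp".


Word: "lamp" (length 4)
Number of 2-grams = length - 2 + 1 = 4 - 2 + 1
= 3


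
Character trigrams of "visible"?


Word: "visible" (length 7)
Number of trigrams = 7 - 3 + 1 = 5
  Position 0: "vis"
  Position 1: "isi"
  Position 2: "sib"
  Position 3: "ibl"
  Position 4: "ble"
Trigrams = "vis", "isi", "sib", "ibl", "ble"


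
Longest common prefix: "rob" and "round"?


Word 1: "rob"
Word 2: "round"
Comparing from start:
  Pos 0: 'r' == 'r'
  Pos 1: 'o' == 'o'
  Pos 2: 'b' != 'u' (stop)
LCP = "ro" (length 2)


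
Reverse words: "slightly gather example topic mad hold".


Original: "slightly gather example topic mad hold"
Words (1..n): slightly | gather | example | topic | mad | hold
Reversed (n..1): hold | mad | topic | example | gather | slightly
Result = "hold mad topic example gather slightly"


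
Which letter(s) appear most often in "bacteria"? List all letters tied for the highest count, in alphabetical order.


Word: "bacteria"
Letter counts:
  'a': 2
  'b': 1
  'c': 1
  'e': 1
  'i': 1
  'r': 1
  't': 1
Maximum count = 2
Most frequent = 'a' (2 times each)


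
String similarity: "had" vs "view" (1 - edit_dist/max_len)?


Word 1: "had" (length 3)
Word 2: "view" (length 4)
One optimal edit sequence:
  1. insert 'v'  (+1)
  2. substitute 'h' -> 'i'  (+1)
  3. substitute 'a' -> 'e'  (+1)
  4. substitute 'd' -> 'w'  (+1)
Edit distance = 4
Max length = max(3, 4) = 4
Similarity = 1 - 4/4
= 0.0000


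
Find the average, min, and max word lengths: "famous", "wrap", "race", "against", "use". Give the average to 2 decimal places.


Lengths: "famous"=6, "wrap"=4, "race"=4, "against"=7, "use"=3
Sum = 24, Count = 5
Average = 24/5 = 4.80
= avg=4.80, min=3, max=7


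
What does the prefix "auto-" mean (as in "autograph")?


Prefix: auto-
As in: autograph -> auto- + graph
Meaning = self


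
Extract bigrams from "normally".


Word: "normally" (length 8)
Number of bigrams = 8 - 2 + 1 = 7
  Position 0: "no"
  Position 1: "or"
  Position 2: "rm"
  Position 3: "ma"
  Position 4: "al"
  Position 5: "ll"
  Position 6: "ly"
Bigrams = "no", "or", "rm", "ma", "al", "ll", "ly"


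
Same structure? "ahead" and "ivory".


Pattern of "ahead": [0, 1, 2, 0, 3]
Pattern of "ivory": [0, 1, 2, 3, 4]
Patterns do not match
Same pattern = No


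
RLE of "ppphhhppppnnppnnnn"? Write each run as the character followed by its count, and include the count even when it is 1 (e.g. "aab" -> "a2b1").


String: "ppphhhppppnnppnnnn"
Scanning for consecutive runs:
  'p' x 3
  'h' x 3
  'p' x 4
  'n' x 2
  'p' x 2
  'n' x 4
RLE = "p3h3p4n2p2n4"


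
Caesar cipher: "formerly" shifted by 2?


Word: "formerly"
Shift: 2
Each letter → (letter + shift) mod 26:
  'f' (5) + 2 = 7 → 'h'
  'o' (14) + 2 = 16 → 'q'
  'r' (17) + 2 = 19 → 't'
  'm' (12) + 2 = 14 → 'o'
  'e' (4) + 2 = 6 → 'g'
  'r' (17) + 2 = 19 → 't'
  'l' (11) + 2 = 13 → 'n'
  'y' (24) + 2 = 0 → 'a'
Result = "hqtogtna"


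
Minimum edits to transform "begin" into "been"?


Word 1: "begin" (length 5)
Word 2: "been" (length 4)
One optimal edit sequence (insert/delete/substitute each cost 1):
  1. keep 'b'
  2. keep 'e'
  3. delete 'g'  (+1)
  4. substitute 'i' -> 'e'  (+1)
  5. keep 'n'
Total edit operations: 2
Edit distance = 2


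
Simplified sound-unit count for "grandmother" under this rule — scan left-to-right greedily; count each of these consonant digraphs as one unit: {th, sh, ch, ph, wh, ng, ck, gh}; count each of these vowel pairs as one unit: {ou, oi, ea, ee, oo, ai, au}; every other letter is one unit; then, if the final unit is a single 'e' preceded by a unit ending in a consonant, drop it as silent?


Word: "grandmother" (11 letters)
Left-to-right scan:
  [1] 'g' (letter)
  [2] 'r' (letter)
  [3] 'a' (letter)
  [4] 'n' (letter)
  [5] 'd' (letter)
  [6] 'm' (letter)
  [7] 'o' (letter)
  [8] 'th' (digraph)
  [9] 'e' (letter)
  [10] 'r' (letter)
Units from scan: 10
Sound units = 10 units


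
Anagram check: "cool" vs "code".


Word 1: "cool" → sorted: cloo
Word 2: "code" → sorted: cdeo
Same letters? cloo != cdeo
Anagram = No


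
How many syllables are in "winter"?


Word: "winter"
Syllable breakdown: win-ter
Counting: 2 parts
= 2 syllables


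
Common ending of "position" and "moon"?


Word 1: "position"
Word 2: "moon"
Comparing from end:
  Pos -1: 'n' == 'n'
  Pos -2: 'o' == 'o'
  Pos -3: 'i' != 'o' (stop)
LCS = "on" (length 2)


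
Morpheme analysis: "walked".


Word: "walked"
Morphemes: walk / -ed
Each morpheme carries meaning
= 2 morphemes


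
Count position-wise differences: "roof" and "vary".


Comparing character by character (same length = 4):
  Pos 0: 'r' vs 'v' !=
  Pos 1: 'o' vs 'a' !=
  Pos 2: 'o' vs 'r' !=
  Pos 3: 'f' vs 'y' !=
Hamming distance = 4


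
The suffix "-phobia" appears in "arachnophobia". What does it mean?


Suffix: -phobia
As in: arachnophobia -> arachno- + -phobia
Meaning = fear of


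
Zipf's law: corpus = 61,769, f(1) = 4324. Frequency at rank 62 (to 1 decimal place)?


Zipf's law: f(r) = f(1) / r
f(1) = 4324
f(62) = 4324 / 62
= 69.7 occurrences


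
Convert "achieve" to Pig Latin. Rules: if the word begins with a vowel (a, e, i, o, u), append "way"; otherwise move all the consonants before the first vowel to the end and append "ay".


Word: "achieve"
Starts with vowel → add 'way'
Pig Latin = "achieveway"


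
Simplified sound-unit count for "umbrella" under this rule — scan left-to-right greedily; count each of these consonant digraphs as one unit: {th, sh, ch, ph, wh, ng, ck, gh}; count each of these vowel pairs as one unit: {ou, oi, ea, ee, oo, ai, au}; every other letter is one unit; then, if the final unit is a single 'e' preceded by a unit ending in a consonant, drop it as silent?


Word: "umbrella" (8 letters)
Left-to-right scan:
  1. 'u' (letter)
  2. 'm' (letter)
  3. 'b' (letter)
  4. 'r' (letter)
  5. 'e' (letter)
  6. 'l' (letter)
  7. 'l' (letter)
  8. 'a' (letter)
Units from scan: 8
Sound units = 8 units


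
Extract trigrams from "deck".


Word: "deck" (length 4)
Number of trigrams = 4 - 3 + 1 = 2
  Position 0: "dec"
  Position 1: "eck"
Trigrams = "dec", "eck"


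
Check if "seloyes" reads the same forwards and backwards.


Word: "seloyes"
Reversed: "seyoles"
Forward == Backward? seloyes != seyoles
Palindrome = No


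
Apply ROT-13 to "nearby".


Word: "nearby"
Shift: 13
Each letter → (letter + shift) mod 26:
  'n' (13) + 13 = 0 → 'a'
  'e' (4) + 13 = 17 → 'r'
  'a' (0) + 13 = 13 → 'n'
  'r' (17) + 13 = 4 → 'e'
  'b' (1) + 13 = 14 → 'o'
  'y' (24) + 13 = 11 → 'l'
Result = "arneol"


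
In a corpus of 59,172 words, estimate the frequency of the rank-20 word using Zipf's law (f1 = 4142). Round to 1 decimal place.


Zipf's law: f(r) = f(1) / r
f(1) = 4142
f(20) = 4142 / 20
= 207.1 occurrences


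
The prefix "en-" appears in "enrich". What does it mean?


Prefix: en-
Example: enrich = en- + rich
Meaning = cause to / put into


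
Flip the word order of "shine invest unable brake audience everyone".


Original: "shine invest unable brake audience everyone"
Words (1..n): shine | invest | unable | brake | audience | everyone
Reversed (n..1): everyone | audience | brake | unable | invest | shine
Result = "everyone audience brake unable invest shine"


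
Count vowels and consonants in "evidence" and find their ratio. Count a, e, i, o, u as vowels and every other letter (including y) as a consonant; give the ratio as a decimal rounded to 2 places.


Word: "evidence"
Vowels (a,e,i,o,u): 4
Consonants: 4
Ratio = 4/4
= 1.00


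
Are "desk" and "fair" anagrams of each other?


Word 1: "desk" → sorted: deks
Word 2: "fair" → sorted: afir
Same letters? deks != afir
Anagram = No


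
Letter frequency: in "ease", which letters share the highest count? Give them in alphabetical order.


Word: "ease"
Letter counts:
  'a': 1
  'e': 2
  's': 1
Maximum count = 2
Most frequent = 'e' (2 times each)


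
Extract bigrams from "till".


Word: "till" (length 4)
Number of bigrams = 4 - 2 + 1 = 3
  Position 0: "ti"
  Position 1: "il"
  Position 2: "ll"
Bigrams = "ti", "il", "ll"


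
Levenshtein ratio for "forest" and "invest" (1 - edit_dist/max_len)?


Word 1: "forest" (length 6)
Word 2: "invest" (length 6)
One optimal edit sequence:
  1. substitute 'f' -> 'i'  (+1)
  2. substitute 'o' -> 'n'  (+1)
  3. substitute 'r' -> 'v'  (+1)
  4. keep 'e'
  5. keep 's'
  6. keep 't'
Edit distance = 3
Max length = max(6, 6) = 6
Similarity = 1 - 3/6
= 0.5000


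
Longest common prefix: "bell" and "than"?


Word 1: "bell"
Word 2: "than"
Comparing from start:
  Pos 0: 'b' != 't' (stop)
LCP = "" (length 0)


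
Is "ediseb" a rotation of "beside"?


Word: "beside", Candidate: "ediseb"
Method: check if candidate is substring of word+word
"besidebeside" contains "ediseb"? No
Is rotation = No


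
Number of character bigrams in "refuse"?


Word: "refuse" (length 6)
Number of 2-grams = length - 2 + 1 = 6 - 2 + 1
= 5


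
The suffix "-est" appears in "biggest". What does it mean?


Suffix: -est
As in: biggest -> big + -est, with a spelling change
Meaning = most


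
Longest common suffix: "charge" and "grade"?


Word 1: "charge"
Word 2: "grade"
Comparing from end:
  Pos -1: 'e' == 'e'
  Pos -2: 'g' != 'd' (stop)
LCS = "e" (length 1)


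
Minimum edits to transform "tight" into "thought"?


Word 1: "tight" (length 5)
Word 2: "thought" (length 7)
One optimal edit sequence (insert/delete/substitute each cost 1):
  1. keep 't'
  2. insert 'h'  (+1)
  3. insert 'o'  (+1)
  4. substitute 'i' -> 'u'  (+1)
  5. keep 'g'
  6. keep 'h'
  7. keep 't'
Total edit operations: 3
Edit distance = 3


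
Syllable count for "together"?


Word: "together"
Syllable breakdown: to / geth / er
Counting: 3 parts
= 3 syllables


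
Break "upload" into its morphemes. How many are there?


Word: "upload"
Morphemes: up- + load
Each morpheme carries meaning
= 2 morphemes


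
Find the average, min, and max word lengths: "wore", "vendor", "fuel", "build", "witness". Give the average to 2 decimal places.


Lengths: "wore"=4, "vendor"=6, "fuel"=4, "build"=5, "witness"=7
Sum = 26, Count = 5
Average = 26/5 = 5.20
= avg=5.20, min=4, max=7


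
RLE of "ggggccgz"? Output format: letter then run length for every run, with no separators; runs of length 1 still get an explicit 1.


String: "ggggccgz"
Scanning for consecutive runs:
  'g' x 4
  'c' x 2
  'g' x 1
  'z' x 1
RLE = "g4c2g1z1"


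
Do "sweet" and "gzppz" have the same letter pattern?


Pattern of "sweet": [0, 1, 2, 2, 3]
Pattern of "gzppz": [0, 1, 2, 2, 1]
Patterns do not match
Same pattern = No


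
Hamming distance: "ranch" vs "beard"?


Comparing character by character (same length = 5):
  Pos 0: 'r' vs 'b' !=
  Pos 1: 'a' vs 'e' !=
  Pos 2: 'n' vs 'a' !=
  Pos 3: 'c' vs 'r' !=
  Pos 4: 'h' vs 'd' !=
Hamming distance = 5


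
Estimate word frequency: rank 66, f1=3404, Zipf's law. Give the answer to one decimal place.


Zipf's law: f(r) = f(1) / r
f(1) = 3404
f(66) = 3404 / 66
= 51.6 occurrences


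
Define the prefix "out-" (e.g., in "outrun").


Prefix: out-
Example: outrun (out- + run)
Meaning = surpass


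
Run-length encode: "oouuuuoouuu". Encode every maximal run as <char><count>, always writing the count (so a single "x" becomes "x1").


String: "oouuuuoouuu"
Scanning for consecutive runs:
  'o' x 2
  'u' x 4
  'o' x 2
  'u' x 3
RLE = "o2u4o2u3"


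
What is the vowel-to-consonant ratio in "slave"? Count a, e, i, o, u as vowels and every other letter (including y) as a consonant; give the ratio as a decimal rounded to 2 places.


Word: "slave"
Vowels (a,e,i,o,u): 2
Consonants: 3
Ratio = 2/3
= 0.67


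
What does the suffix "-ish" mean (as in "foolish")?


Suffix: -ish
Example: foolish = fool + -ish
Meaning = somewhat / having the qualities of


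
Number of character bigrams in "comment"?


Word: "comment" (length 7)
Number of 2-grams = length - 2 + 1 = 7 - 2 + 1
= 6


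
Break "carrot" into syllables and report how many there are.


Word: "carrot"
Syllable breakdown: car · rot
Counting: 2 parts
= 2 syllables


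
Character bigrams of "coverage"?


Word: "coverage" (length 8)
Number of bigrams = 8 - 2 + 1 = 7
  Position 0: "co"
  Position 1: "ov"
  Position 2: "ve"
  Position 3: "er"
  Position 4: "ra"
  Position 5: "ag"
  Position 6: "ge"
Bigrams = "co", "ov", "ve", "er", "ra", "ag", "ge"


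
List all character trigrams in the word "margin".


Word: "margin" (length 6)
Number of trigrams = 6 - 3 + 1 = 4
  Position 0: "mar"
  Position 1: "arg"
  Position 2: "rgi"
  Position 3: "gin"
Trigrams = "mar", "arg", "rgi", "gin"


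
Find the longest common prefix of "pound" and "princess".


Word 1: "pound"
Word 2: "princess"
Comparing from start:
  Pos 0: 'p' == 'p'
  Pos 1: 'o' != 'r' (stop)
LCP = "p" (length 1)


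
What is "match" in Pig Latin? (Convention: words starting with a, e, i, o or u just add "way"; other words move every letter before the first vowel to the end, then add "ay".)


Word: "match"
Starts with consonant(s) → move to end, add 'ay'
Consonant cluster: "m"
Pig Latin = "atchmay"


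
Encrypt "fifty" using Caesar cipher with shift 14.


Word: "fifty"
Shift: 14
Each letter → (letter + shift) mod 26:
  'f' (5) + 14 = 19 → 't'
  'i' (8) + 14 = 22 → 'w'
  'f' (5) + 14 = 19 → 't'
  't' (19) + 14 = 7 → 'h'
  'y' (24) + 14 = 12 → 'm'
Result = "twthm"


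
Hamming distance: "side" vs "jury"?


Comparing character by character (same length = 4):
  Pos 0: 's' vs 'j' !=
  Pos 1: 'i' vs 'u' !=
  Pos 2: 'd' vs 'r' !=
  Pos 3: 'e' vs 'y' !=
Hamming distance = 4


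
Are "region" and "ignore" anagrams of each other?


Word 1: "region" → sorted: eginor
Word 2: "ignore" → sorted: eginor
Same letters? eginor == eginor
Anagram = Yes


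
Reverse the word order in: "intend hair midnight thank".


Original: "intend hair midnight thank"
Words (1..n): intend | hair | midnight | thank
Reversed (n..1): thank | midnight | hair | intend
Result = "thank midnight hair intend"


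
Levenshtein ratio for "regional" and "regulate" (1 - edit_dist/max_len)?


Word 1: "regional" (length 8)
Word 2: "regulate" (length 8)
One optimal edit sequence:
  1. keep 'r'
  2. keep 'e'
  3. keep 'g'
  4. substitute 'i' -> 'u'  (+1)
  5. substitute 'o' -> 'l'  (+1)
  6. substitute 'n' -> 'a'  (+1)
  7. substitute 'a' -> 't'  (+1)
  8. substitute 'l' -> 'e'  (+1)
Edit distance = 5
Max length = max(8, 8) = 8
Similarity = 1 - 5/8
= 0.3750


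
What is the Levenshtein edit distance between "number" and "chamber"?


Word 1: "number" (length 6)
Word 2: "chamber" (length 7)
One optimal edit sequence (insert/delete/substitute each cost 1):
  1. insert 'c'  (+1)
  2. substitute 'n' -> 'h'  (+1)
  3. substitute 'u' -> 'a'  (+1)
  4. keep 'm'
  5. keep 'b'
  6. keep 'e'
  7. keep 'r'
Total edit operations: 3
Edit distance = 3


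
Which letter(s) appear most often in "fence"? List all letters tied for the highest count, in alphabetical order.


Word: "fence"
Letter counts:
  'c': 1
  'e': 2
  'f': 1
  'n': 1
Maximum count = 2
Most frequent = 'e' (2 times each)


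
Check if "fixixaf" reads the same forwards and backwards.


Word: "fixixaf"
Reversed: "faxixif"
Forward == Backward? fixixaf != faxixif
Palindrome = No


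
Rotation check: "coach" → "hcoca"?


Word: "coach", Candidate: "hcoca"
Method: check if candidate is substring of word+word
"coachcoach" contains "hcoca"? No
Is rotation = No


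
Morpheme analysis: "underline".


Word: "underline"
Morphemes: under- / line
Each morpheme carries meaning
= 2 morphemes


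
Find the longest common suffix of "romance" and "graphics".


Word 1: "romance"
Word 2: "graphics"
Comparing from end:
  Pos -1: 'e' != 's' (stop)
LCS = "" (length 0)


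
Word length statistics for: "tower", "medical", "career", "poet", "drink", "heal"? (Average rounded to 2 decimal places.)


Lengths: "tower"=5, "medical"=7, "career"=6, "poet"=4, "drink"=5, "heal"=4
Sum = 31, Count = 6
Average = 31/6 = 5.17
= avg=5.17, min=4, max=7


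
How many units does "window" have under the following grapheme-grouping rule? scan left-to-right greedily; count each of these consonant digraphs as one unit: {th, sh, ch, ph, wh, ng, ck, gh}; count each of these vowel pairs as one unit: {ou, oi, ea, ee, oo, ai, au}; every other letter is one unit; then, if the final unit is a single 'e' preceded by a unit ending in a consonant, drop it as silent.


Word: "window" (6 letters)
Left-to-right scan:
  1. 'w' (letter)
  2. 'i' (letter)
  3. 'n' (letter)
  4. 'd' (letter)
  5. 'o' (letter)
  6. 'w' (letter)
Units from scan: 6
Sound units = 6 units


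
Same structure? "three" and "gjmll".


Pattern of "three": [0, 1, 2, 3, 3]
Pattern of "gjmll": [0, 1, 2, 3, 3]
Patterns match
Same pattern = Yes


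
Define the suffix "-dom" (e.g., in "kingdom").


Suffix: -dom
Example: kingdom = king + -dom
Meaning = state / realm


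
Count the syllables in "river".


Word: "river"
Syllable breakdown: riv-er
Counting: 2 parts
= 2 syllables


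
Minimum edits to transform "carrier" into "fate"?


Word 1: "carrier" (length 7)
Word 2: "fate" (length 4)
One optimal edit sequence (insert/delete/substitute each cost 1):
  1. substitute 'c' -> 'f'  (+1)
  2. keep 'a'
  3. delete 'r'  (+1)
  4. delete 'r'  (+1)
  5. substitute 'i' -> 't'  (+1)
  6. keep 'e'
  7. delete 'r'  (+1)
Total edit operations: 5
Edit distance = 5


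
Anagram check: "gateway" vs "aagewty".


Word 1: "gateway" → sorted: aaegtwy
Word 2: "aagewty" → sorted: aaegtwy
Same letters? aaegtwy == aaegtwy
Anagram = Yes


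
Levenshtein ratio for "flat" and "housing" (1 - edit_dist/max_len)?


Word 1: "flat" (length 4)
Word 2: "housing" (length 7)
One optimal edit sequence:
  1. insert 'h'  (+1)
  2. insert 'o'  (+1)
  3. insert 'u'  (+1)
  4. substitute 'f' -> 's'  (+1)
  5. substitute 'l' -> 'i'  (+1)
  6. substitute 'a' -> 'n'  (+1)
  7. substitute 't' -> 'g'  (+1)
Edit distance = 7
Max length = max(4, 7) = 7
Similarity = 1 - 7/7
= 0.0000


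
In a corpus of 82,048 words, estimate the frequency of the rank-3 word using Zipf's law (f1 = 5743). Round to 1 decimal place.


Zipf's law: f(r) = f(1) / r
f(1) = 5743
f(3) = 5743 / 3
= 1914.3 occurrences


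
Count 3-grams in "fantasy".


Word: "fantasy" (length 7)
Number of 3-grams = length - 3 + 1 = 7 - 3 + 1
= 5


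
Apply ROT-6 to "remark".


Word: "remark"
Shift: 6
Each letter → (letter + shift) mod 26:
  'r' (17) + 6 = 23 → 'x'
  'e' (4) + 6 = 10 → 'k'
  'm' (12) + 6 = 18 → 's'
  'a' (0) + 6 = 6 → 'g'
  'r' (17) + 6 = 23 → 'x'
  'k' (10) + 6 = 16 → 'q'
Result = "xksgxq"


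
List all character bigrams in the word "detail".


Word: "detail" (length 6)
Number of bigrams = 6 - 2 + 1 = 5
  Position 0: "de"
  Position 1: "et"
  Position 2: "ta"
  Position 3: "ai"
  Position 4: "il"
Bigrams = "de", "et", "ta", "ai", "il"


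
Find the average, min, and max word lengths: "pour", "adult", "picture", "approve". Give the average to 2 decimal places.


Lengths: "pour"=4, "adult"=5, "picture"=7, "approve"=7
Sum = 23, Count = 4
Average = 23/4 = 5.75
= avg=5.75, min=4, max=7


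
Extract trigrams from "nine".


Word: "nine" (length 4)
Number of trigrams = 4 - 3 + 1 = 2
  Position 0: "nin"
  Position 1: "ine"
Trigrams = "nin", "ine"


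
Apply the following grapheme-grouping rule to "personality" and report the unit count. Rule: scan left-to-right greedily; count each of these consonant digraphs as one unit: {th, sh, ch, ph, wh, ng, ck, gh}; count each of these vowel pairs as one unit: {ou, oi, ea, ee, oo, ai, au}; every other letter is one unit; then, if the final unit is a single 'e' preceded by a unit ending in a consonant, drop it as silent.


Word: "personality" (11 letters)
Left-to-right scan:
  (1) 'p' (letter)
  (2) 'e' (letter)
  (3) 'r' (letter)
  (4) 's' (letter)
  (5) 'o' (letter)
  (6) 'n' (letter)
  (7) 'a' (letter)
  (8) 'l' (letter)
  (9) 'i' (letter)
  (10) 't' (letter)
  (11) 'y' (letter)
Units from scan: 11
Sound units = 11 units


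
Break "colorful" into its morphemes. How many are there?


Word: "colorful"
Morphemes: color / -ful
Each morpheme carries meaning
= 2 morphemes


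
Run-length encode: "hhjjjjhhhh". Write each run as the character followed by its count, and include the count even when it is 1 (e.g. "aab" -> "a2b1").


String: "hhjjjjhhhh"
Scanning for consecutive runs:
  'h' x 2
  'j' x 4
  'h' x 4
RLE = "h2j4h4"


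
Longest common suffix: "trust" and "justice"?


Word 1: "trust"
Word 2: "justice"
Comparing from end:
  Pos -1: 't' != 'e' (stop)
LCS = "" (length 0)


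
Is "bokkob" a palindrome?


Word: "bokkob"
Reversed: "bokkob"
Forward == Backward? bokkob == bokkob
Palindrome = Yes


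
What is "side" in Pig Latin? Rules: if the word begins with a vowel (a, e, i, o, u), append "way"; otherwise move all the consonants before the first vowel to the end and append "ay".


Word: "side"
Starts with consonant(s) → move to end, add 'ay'
Consonant cluster: "s"
Pig Latin = "idesay"


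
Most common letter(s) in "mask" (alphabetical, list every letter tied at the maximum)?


Word: "mask"
Letter counts:
  'a': 1
  'k': 1
  'm': 1
  's': 1
Maximum count = 1
Most frequent = 'a', 'k', 'm', 's' (1 time each)


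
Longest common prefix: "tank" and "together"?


Word 1: "tank"
Word 2: "together"
Comparing from start:
  Pos 0: 't' == 't'
  Pos 1: 'a' != 'o' (stop)
LCP = "t" (length 1)


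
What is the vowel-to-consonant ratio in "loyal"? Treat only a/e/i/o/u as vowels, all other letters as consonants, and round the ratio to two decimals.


Word: "loyal"
Vowels (a,e,i,o,u): 2
Consonants: 3
Ratio = 2/3
= 0.67


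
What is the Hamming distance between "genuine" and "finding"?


Comparing character by character (same length = 7):
  Pos 0: 'g' vs 'f' !=
  Pos 1: 'e' vs 'i' !=
  Pos 2: 'n' vs 'n' =
  Pos 3: 'u' vs 'd' !=
  Pos 4: 'i' vs 'i' =
  Pos 5: 'n' vs 'n' =
  Pos 6: 'e' vs 'g' !=
Hamming distance = 4


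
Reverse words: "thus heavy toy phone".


Original: "thus heavy toy phone"
Words (1..n): thus | heavy | toy | phone
Reversed (n..1): phone | toy | heavy | thus
Result = "phone toy heavy thus"


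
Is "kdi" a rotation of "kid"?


Word: "kid", Candidate: "kdi"
Method: check if candidate is substring of word+word
"kidkid" contains "kdi"? No
Is rotation = No


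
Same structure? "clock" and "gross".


Pattern of "clock": [0, 1, 2, 0, 3]
Pattern of "gross": [0, 1, 2, 3, 3]
Patterns do not match
Same pattern = No


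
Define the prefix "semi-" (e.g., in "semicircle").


Prefix: semi-
Example: semicircle (semi- + circle)
Meaning = half


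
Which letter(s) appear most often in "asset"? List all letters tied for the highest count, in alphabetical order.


Word: "asset"
Letter counts:
  'a': 1
  'e': 1
  's': 2
  't': 1
Maximum count = 2
Most frequent = 's' (2 times each)


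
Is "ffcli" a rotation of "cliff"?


Word: "cliff", Candidate: "ffcli"
Method: check if candidate is substring of word+word
"cliffcliff" contains "ffcli"? Yes
Is rotation = Yes


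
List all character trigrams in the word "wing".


Word: "wing" (length 4)
Number of trigrams = 4 - 3 + 1 = 2
  Position 0: "win"
  Position 1: "ing"
Trigrams = "win", "ing"


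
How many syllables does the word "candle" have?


Word: "candle"
Syllable breakdown: can · dle
Counting: 2 parts
= 2 syllables


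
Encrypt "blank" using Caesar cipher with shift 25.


Word: "blank"
Shift: 25
Each letter → (letter + shift) mod 26:
  'b' (1) + 25 = 0 → 'a'
  'l' (11) + 25 = 10 → 'k'
  'a' (0) + 25 = 25 → 'z'
  'n' (13) + 25 = 12 → 'm'
  'k' (10) + 25 = 9 → 'j'
Result = "akzmj"


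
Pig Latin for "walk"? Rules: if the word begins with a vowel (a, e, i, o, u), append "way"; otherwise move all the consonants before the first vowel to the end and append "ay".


Word: "walk"
Starts with consonant(s) → move to end, add 'ay'
Consonant cluster: "w"
Pig Latin = "alkway"


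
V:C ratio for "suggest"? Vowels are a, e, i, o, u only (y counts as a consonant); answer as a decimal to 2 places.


Word: "suggest"
Vowels (a,e,i,o,u): 2
Consonants: 5
Ratio = 2/5
= 0.40


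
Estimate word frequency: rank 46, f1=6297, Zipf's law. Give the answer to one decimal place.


Zipf's law: f(r) = f(1) / r
f(1) = 6297
f(46) = 6297 / 46
= 136.9 occurrences


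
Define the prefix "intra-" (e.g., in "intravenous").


Prefix: intra-
Example: intravenous = intra- + venous
Meaning = within


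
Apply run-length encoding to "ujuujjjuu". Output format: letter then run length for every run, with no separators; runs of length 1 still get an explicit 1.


String: "ujuujjjuu"
Scanning for consecutive runs:
  'u' x 1
  'j' x 1
  'u' x 2
  'j' x 3
  'u' x 2
RLE = "u1j1u2j3u2"


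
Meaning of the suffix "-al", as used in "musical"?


Suffix: -al
Example: musical (music + -al)
Meaning = relating to


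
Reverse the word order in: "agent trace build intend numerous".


Original: "agent trace build intend numerous"
Words (1..n): agent | trace | build | intend | numerous
Reversed (n..1): numerous | intend | build | trace | agent
Result = "numerous intend build trace agent"


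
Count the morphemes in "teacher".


Word: "teacher"
Morphemes: teach + -er
Each morpheme carries meaning
= 2 morphemes


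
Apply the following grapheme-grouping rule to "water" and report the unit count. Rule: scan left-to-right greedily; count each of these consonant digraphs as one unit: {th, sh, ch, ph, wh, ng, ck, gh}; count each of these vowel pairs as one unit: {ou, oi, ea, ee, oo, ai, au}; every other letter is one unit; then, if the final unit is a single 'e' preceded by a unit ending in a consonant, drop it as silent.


Word: "water" (5 letters)
Left-to-right scan:
  [1] 'w' (letter)
  [2] 'a' (letter)
  [3] 't' (letter)
  [4] 'e' (letter)
  [5] 'r' (letter)
Units from scan: 5
Sound units = 5 units


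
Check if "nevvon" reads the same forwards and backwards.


Word: "nevvon"
Reversed: "novven"
Forward == Backward? nevvon != novven
Palindrome = No


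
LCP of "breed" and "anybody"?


Word 1: "breed"
Word 2: "anybody"
Comparing from start:
  Pos 0: 'b' != 'a' (stop)
LCP = "" (length 0)


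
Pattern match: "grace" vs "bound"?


Pattern of "grace": [0, 1, 2, 3, 4]
Pattern of "bound": [0, 1, 2, 3, 4]
Patterns match
Same pattern = Yes


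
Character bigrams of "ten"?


Word: "ten" (length 3)
Number of bigrams = 3 - 2 + 1 = 2
  Position 0: "te"
  Position 1: "en"
Bigrams = "te", "en"


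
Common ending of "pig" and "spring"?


Word 1: "pig"
Word 2: "spring"
Comparing from end:
  Pos -1: 'g' == 'g'
  Pos -2: 'i' != 'n' (stop)
LCS = "g" (length 1)
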